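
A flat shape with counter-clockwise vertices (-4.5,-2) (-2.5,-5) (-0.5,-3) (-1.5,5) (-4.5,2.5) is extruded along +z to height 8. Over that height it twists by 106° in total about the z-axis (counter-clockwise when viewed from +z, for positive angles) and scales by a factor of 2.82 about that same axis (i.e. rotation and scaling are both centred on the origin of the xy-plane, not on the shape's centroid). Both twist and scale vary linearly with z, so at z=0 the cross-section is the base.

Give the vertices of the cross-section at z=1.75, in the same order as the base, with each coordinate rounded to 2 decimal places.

Cross-section at z=1.75: (-4.68,-5.05) (-0.46,-7.80) (1.01,-4.13) (-4.68,5.60) (-7.16,0.74)

t = z/height = 1.75/8 = 0.21875
s = 1 + (scale-1)·z/height = 1 + (2.82-1)·1.75/8 = 1.398125
θ = twist·z/height = 106°·1.75/8 = 23.1875° = 0.404698 rad
cos θ = 0.919221, sin θ = 0.393741 (intermediates below are computed at full precision and shown rounded to 5 d.p.)
v1: (-4.5,-2) → rotate → (-3.34901,-3.61028) → ×s → (-4.68234,-5.04762) → (-4.68,-5.05)
v2: (-2.5,-5) → rotate → (-0.32935,-5.58046) → ×s → (-0.46047,-7.80218) → (-0.46,-7.80)
v3: (-0.5,-3) → rotate → (0.72161,-2.95453) → ×s → (1.00891,-4.13081) → (1.01,-4.13)
v4: (-1.5,5) → rotate → (-3.34754,4.00549) → ×s → (-4.68028,5.60018) → (-4.68,5.60)
v5: (-4.5,2.5) → rotate → (-5.12085,0.52622) → ×s → (-7.15959,0.73572) → (-7.16,0.74)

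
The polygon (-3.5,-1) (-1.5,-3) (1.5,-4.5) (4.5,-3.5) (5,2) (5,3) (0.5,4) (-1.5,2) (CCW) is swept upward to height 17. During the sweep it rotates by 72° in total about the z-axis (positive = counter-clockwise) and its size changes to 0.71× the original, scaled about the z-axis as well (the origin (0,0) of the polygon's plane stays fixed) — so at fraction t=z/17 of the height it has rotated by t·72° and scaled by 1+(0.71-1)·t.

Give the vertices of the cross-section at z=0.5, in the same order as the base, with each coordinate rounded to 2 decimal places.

Cross-section at z=0.5: (-3.43,-1.12) (-1.38,-3.03) (1.65,-4.40) (4.59,-3.30) (4.88,2.16) (4.84,3.16) (0.35,3.98) (-1.56,1.93)

t = z/height = 0.5/17 = 0.0294118
s = 1 + (scale-1)·z/height = 1 + (0.71-1)·0.5/17 = 0.991471
θ = twist·z/height = 72°·0.5/17 = 2.1176° = 0.036960 rad
cos θ = 0.999317, sin θ = 0.036951 (intermediates below are computed at full precision and shown rounded to 5 d.p.)
v1: (-3.5,-1) → rotate → (-3.46066,-1.12865) → ×s → (-3.43114,-1.11902) → (-3.43,-1.12)
v2: (-1.5,-3) → rotate → (-1.38812,-3.05338) → ×s → (-1.37628,-3.02733) → (-1.38,-3.03)
v3: (1.5,-4.5) → rotate → (1.66526,-4.44150) → ×s → (1.65105,-4.40362) → (1.65,-4.40)
v4: (4.5,-3.5) → rotate → (4.62626,-3.33133) → ×s → (4.58680,-3.30291) → (4.59,-3.30)
v5: (5,2) → rotate → (4.92268,2.18339) → ×s → (4.88069,2.16477) → (4.88,2.16)
v6: (5,3) → rotate → (4.88573,3.18271) → ×s → (4.84406,3.15556) → (4.84,3.16)
v7: (0.5,4) → rotate → (0.35185,4.01574) → ×s → (0.34885,3.98149) → (0.35,3.98)
v8: (-1.5,2) → rotate → (-1.57288,1.94321) → ×s → (-1.55946,1.92663) → (-1.56,1.93)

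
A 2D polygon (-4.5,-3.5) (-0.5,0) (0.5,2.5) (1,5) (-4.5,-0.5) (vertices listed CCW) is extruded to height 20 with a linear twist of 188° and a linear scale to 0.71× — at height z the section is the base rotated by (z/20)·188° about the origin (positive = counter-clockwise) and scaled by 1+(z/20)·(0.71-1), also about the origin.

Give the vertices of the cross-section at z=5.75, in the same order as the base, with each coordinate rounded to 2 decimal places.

t = z/height = 5.75/20 = 0.2875
s = 1 + (scale-1)·z/height = 1 + (0.71-1)·5.75/20 = 0.916625
θ = twist·z/height = 188°·5.75/20 = 54.0500° = 0.943350 rad
cos θ = 0.587079, sin θ = 0.809530 (intermediates below are computed at full precision and shown rounded to 5 d.p.)
v1: (-4.5,-3.5) → rotate → (0.19150,-5.69766) → ×s → (0.17553,-5.22262) → (0.18,-5.22)
v2: (-0.5,0) → rotate → (-0.29354,-0.40476) → ×s → (-0.26907,-0.37102) → (-0.27,-0.37)
v3: (0.5,2.5) → rotate → (-1.73028,1.87246) → ×s → (-1.58602,1.71635) → (-1.59,1.72)
v4: (1,5) → rotate → (-3.46057,3.74492) → ×s → (-3.17204,3.43269) → (-3.17,3.43)
v5: (-4.5,-0.5) → rotate → (-2.23709,-3.93642) → ×s → (-2.05057,-3.60822) → (-2.05,-3.61)

Cross-section at z=5.75: (0.18,-5.22) (-0.27,-0.37) (-1.59,1.72) (-3.17,3.43) (-2.05,-3.61)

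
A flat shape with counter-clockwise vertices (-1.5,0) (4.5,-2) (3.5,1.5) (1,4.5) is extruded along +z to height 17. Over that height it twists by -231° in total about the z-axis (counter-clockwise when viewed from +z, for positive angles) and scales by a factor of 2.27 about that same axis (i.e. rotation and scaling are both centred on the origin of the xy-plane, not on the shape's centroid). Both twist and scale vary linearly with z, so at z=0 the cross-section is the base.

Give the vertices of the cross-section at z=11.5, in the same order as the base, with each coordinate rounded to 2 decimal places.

Cross-section at z=11.5: (2.55,1.12) (-9.16,0.04) (-4.83,-5.17) (1.67,-8.41)

t = z/height = 11.5/17 = 0.676471
s = 1 + (scale-1)·z/height = 1 + (2.27-1)·11.5/17 = 1.859118
θ = twist·z/height = -231°·11.5/17 = -156.2647° = -2.727334 rad
cos θ = -0.915415, sin θ = -0.402512 (intermediates below are computed at full precision and shown rounded to 5 d.p.)
v1: (-1.5,0) → rotate → (1.37312,0.60377) → ×s → (2.55280,1.12248) → (2.55,1.12)
v2: (4.5,-2) → rotate → (-4.92439,0.01953) → ×s → (-9.15502,0.03630) → (-9.16,0.04)
v3: (3.5,1.5) → rotate → (-2.60018,-2.78191) → ×s → (-4.83405,-5.17190) → (-4.83,-5.17)
v4: (1,4.5) → rotate → (0.89589,-4.52188) → ×s → (1.66556,-8.40670) → (1.67,-8.41)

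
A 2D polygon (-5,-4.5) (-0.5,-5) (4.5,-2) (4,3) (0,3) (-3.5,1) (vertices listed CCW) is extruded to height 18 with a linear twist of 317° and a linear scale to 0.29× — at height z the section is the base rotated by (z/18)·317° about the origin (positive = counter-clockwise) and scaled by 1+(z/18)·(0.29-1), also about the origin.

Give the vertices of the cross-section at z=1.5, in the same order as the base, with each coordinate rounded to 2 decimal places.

t = z/height = 1.5/18 = 0.0833333
s = 1 + (scale-1)·z/height = 1 + (0.29-1)·1.5/18 = 0.940833
θ = twist·z/height = 317°·1.5/18 = 26.4167° = 0.461058 rad
cos θ = 0.895582, sin θ = 0.444896 (intermediates below are computed at full precision and shown rounded to 5 d.p.)
v1: (-5,-4.5) → rotate → (-2.47588,-6.25460) → ×s → (-2.32939,-5.88454) → (-2.33,-5.88)
v2: (-0.5,-5) → rotate → (1.77669,-4.70036) → ×s → (1.67157,-4.42226) → (1.67,-4.42)
v3: (4.5,-2) → rotate → (4.91991,0.21087) → ×s → (4.62882,0.19839) → (4.63,0.20)
v4: (4,3) → rotate → (2.24764,4.46633) → ×s → (2.11466,4.20207) → (2.11,4.20)
v5: (0,3) → rotate → (-1.33469,2.68675) → ×s → (-1.25572,2.52778) → (-1.26,2.53)
v6: (-3.5,1) → rotate → (-3.57943,-0.66155) → ×s → (-3.36765,-0.62241) → (-3.37,-0.62)

Cross-section at z=1.5: (-2.33,-5.88) (1.67,-4.42) (4.63,0.20) (2.11,4.20) (-1.26,2.53) (-3.37,-0.62)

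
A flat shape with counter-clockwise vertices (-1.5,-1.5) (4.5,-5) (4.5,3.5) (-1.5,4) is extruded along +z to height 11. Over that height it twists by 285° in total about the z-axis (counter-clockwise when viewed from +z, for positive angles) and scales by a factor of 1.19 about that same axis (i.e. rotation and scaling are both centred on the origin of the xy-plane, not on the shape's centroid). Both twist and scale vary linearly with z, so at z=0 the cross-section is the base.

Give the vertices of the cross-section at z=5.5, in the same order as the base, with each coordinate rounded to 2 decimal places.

t = z/height = 5.5/11 = 0.5
s = 1 + (scale-1)·z/height = 1 + (1.19-1)·5.5/11 = 1.095000
θ = twist·z/height = 285°·5.5/11 = 142.5000° = 2.487094 rad
cos θ = -0.793353, sin θ = 0.608761 (intermediates below are computed at full precision and shown rounded to 5 d.p.)
v1: (-1.5,-1.5) → rotate → (2.10317,0.27689) → ×s → (2.30297,0.30319) → (2.30,0.30)
v2: (4.5,-5) → rotate → (-0.52628,6.70619) → ×s → (-0.57628,7.34328) → (-0.58,7.34)
v3: (4.5,3.5) → rotate → (-5.70076,-0.03731) → ×s → (-6.24233,-0.04085) → (-6.24,-0.04)
v4: (-1.5,4) → rotate → (-1.24502,-4.08656) → ×s → (-1.36329,-4.47478) → (-1.36,-4.47)

Cross-section at z=5.5: (2.30,0.30) (-0.58,7.34) (-6.24,-0.04) (-1.36,-4.47)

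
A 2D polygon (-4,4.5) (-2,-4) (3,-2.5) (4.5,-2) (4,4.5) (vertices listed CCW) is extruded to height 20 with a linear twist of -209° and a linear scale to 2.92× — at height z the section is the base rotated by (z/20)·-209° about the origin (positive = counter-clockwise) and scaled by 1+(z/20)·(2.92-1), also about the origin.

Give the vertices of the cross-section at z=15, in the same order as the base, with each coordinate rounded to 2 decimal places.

t = z/height = 15/20 = 0.75
s = 1 + (scale-1)·z/height = 1 + (2.92-1)·15/20 = 2.440000
θ = twist·z/height = -209°·15/20 = -156.7500° = -2.735804 rad
cos θ = -0.918791, sin θ = -0.394744 (intermediates below are computed at full precision and shown rounded to 5 d.p.)
v1: (-4,4.5) → rotate → (5.45151,-2.55559) → ×s → (13.30169,-6.23563) → (13.30,-6.24)
v2: (-2,-4) → rotate → (0.25861,4.46465) → ×s → (0.63100,10.89375) → (0.63,10.89)
v3: (3,-2.5) → rotate → (-3.74323,1.11275) → ×s → (-9.13349,2.71510) → (-9.13,2.72)
v4: (4.5,-2) → rotate → (-4.92405,0.06124) → ×s → (-12.01468,0.14941) → (-12.01,0.15)
v5: (4,4.5) → rotate → (-1.89882,-5.71354) → ×s → (-4.63311,-13.94103) → (-4.63,-13.94)

Cross-section at z=15: (13.30,-6.24) (0.63,10.89) (-9.13,2.72) (-12.01,0.15) (-4.63,-13.94)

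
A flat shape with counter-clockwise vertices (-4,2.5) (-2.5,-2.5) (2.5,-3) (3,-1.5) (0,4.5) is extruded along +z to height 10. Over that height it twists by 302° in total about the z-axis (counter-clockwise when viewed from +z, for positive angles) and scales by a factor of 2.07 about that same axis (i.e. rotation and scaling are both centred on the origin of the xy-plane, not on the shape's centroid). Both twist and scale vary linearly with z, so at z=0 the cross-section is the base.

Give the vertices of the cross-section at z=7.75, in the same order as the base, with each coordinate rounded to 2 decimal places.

Cross-section at z=7.75: (8.00,3.24) (-1.02,6.39) (-7.13,-0.48) (-5.44,-2.83) (6.66,-4.83)

t = z/height = 7.75/10 = 0.775
s = 1 + (scale-1)·z/height = 1 + (2.07-1)·7.75/10 = 1.829250
θ = twist·z/height = 302°·7.75/10 = 234.0500° = 4.084943 rad
cos θ = -0.587079, sin θ = -0.809530 (intermediates below are computed at full precision and shown rounded to 5 d.p.)
v1: (-4,2.5) → rotate → (4.37214,1.77042) → ×s → (7.99774,3.23854) → (8.00,3.24)
v2: (-2.5,-2.5) → rotate → (-0.55613,3.49152) → ×s → (-1.01729,6.38687) → (-1.02,6.39)
v3: (2.5,-3) → rotate → (-3.89629,-0.26259) → ×s → (-7.12728,-0.48034) → (-7.13,-0.48)
v4: (3,-1.5) → rotate → (-2.97553,-1.54797) → ×s → (-5.44299,-2.83162) → (-5.44,-2.83)
v5: (0,4.5) → rotate → (3.64288,-2.64186) → ×s → (6.66374,-4.83261) → (6.66,-4.83)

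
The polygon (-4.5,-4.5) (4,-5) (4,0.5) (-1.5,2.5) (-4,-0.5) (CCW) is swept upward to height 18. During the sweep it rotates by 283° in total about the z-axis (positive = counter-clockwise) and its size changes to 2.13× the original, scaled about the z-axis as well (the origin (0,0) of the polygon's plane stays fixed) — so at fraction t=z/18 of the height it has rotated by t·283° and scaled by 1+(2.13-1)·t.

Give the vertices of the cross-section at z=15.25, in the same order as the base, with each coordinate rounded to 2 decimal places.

t = z/height = 15.25/18 = 0.847222
s = 1 + (scale-1)·z/height = 1 + (2.13-1)·15.25/18 = 1.957361
θ = twist·z/height = 283°·15.25/18 = 239.7639° = 4.184669 rad
cos θ = -0.503565, sin θ = -0.863958 (intermediates below are computed at full precision and shown rounded to 5 d.p.)
v1: (-4.5,-4.5) → rotate → (-1.62177,6.15385) → ×s → (-3.17439,12.04531) → (-3.17,12.05)
v2: (4,-5) → rotate → (-6.33405,-0.93801) → ×s → (-12.39802,-1.83602) → (-12.40,-1.84)
v3: (4,0.5) → rotate → (-1.58228,-3.70761) → ×s → (-3.09709,-7.25714) → (-3.10,-7.26)
v4: (-1.5,2.5) → rotate → (2.91524,0.03702) → ×s → (5.70618,0.07247) → (5.71,0.07)
v5: (-4,-0.5) → rotate → (1.58228,3.70761) → ×s → (3.09709,7.25714) → (3.10,7.26)

Cross-section at z=15.25: (-3.17,12.05) (-12.40,-1.84) (-3.10,-7.26) (5.71,0.07) (3.10,7.26)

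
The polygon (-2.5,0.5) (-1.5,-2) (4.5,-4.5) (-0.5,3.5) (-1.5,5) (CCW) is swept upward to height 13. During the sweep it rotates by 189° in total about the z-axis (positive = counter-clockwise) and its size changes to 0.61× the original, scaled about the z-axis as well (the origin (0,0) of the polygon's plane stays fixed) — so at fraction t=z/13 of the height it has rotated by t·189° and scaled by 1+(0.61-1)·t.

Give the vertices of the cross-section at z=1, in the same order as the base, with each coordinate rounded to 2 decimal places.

Cross-section at z=1: (-2.47,-0.14) (-0.92,-2.24) (5.32,-3.13) (-1.32,3.16) (-2.63,4.33)

t = z/height = 1/13 = 0.0769231
s = 1 + (scale-1)·z/height = 1 + (0.61-1)·1/13 = 0.970000
θ = twist·z/height = 189°·1/13 = 14.5385° = 0.253744 rad
cos θ = 0.967979, sin θ = 0.251030 (intermediates below are computed at full precision and shown rounded to 5 d.p.)
v1: (-2.5,0.5) → rotate → (-2.54546,-0.14358) → ×s → (-2.46910,-0.13928) → (-2.47,-0.14)
v2: (-1.5,-2) → rotate → (-0.94991,-2.31250) → ×s → (-0.92141,-2.24313) → (-0.92,-2.24)
v3: (4.5,-4.5) → rotate → (5.48554,-3.22627) → ×s → (5.32098,-3.12948) → (5.32,-3.13)
v4: (-0.5,3.5) → rotate → (-1.36259,3.26241) → ×s → (-1.32172,3.16454) → (-1.32,3.16)
v5: (-1.5,5) → rotate → (-2.70712,4.46335) → ×s → (-2.62590,4.32945) → (-2.63,4.33)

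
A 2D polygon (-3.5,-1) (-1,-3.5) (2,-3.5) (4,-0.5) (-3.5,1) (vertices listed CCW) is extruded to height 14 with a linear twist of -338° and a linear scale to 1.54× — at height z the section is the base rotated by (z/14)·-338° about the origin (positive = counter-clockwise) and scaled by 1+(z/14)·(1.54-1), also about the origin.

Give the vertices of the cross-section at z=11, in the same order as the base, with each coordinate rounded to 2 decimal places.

Cross-section at z=11: (1.80,-4.86) (5.08,-1.04) (4.75,3.22) (0.27,5.74) (-1.04,-5.08)

t = z/height = 11/14 = 0.785714
s = 1 + (scale-1)·z/height = 1 + (1.54-1)·11/14 = 1.424286
θ = twist·z/height = -338°·11/14 = -265.5714° = -4.635096 rad
cos θ = -0.077216, sin θ = 0.997014 (intermediates below are computed at full precision and shown rounded to 5 d.p.)
v1: (-3.5,-1) → rotate → (1.26727,-3.41233) → ×s → (1.80496,-4.86014) → (1.80,-4.86)
v2: (-1,-3.5) → rotate → (3.56677,-0.72676) → ×s → (5.08009,-1.03511) → (5.08,-1.04)
v3: (2,-3.5) → rotate → (3.33512,2.26429) → ×s → (4.75016,3.22499) → (4.75,3.22)
v4: (4,-0.5) → rotate → (0.18964,4.02667) → ×s → (0.27010,5.73512) → (0.27,5.74)
v5: (-3.5,1) → rotate → (-0.72676,-3.56677) → ×s → (-1.03511,-5.08009) → (-1.04,-5.08)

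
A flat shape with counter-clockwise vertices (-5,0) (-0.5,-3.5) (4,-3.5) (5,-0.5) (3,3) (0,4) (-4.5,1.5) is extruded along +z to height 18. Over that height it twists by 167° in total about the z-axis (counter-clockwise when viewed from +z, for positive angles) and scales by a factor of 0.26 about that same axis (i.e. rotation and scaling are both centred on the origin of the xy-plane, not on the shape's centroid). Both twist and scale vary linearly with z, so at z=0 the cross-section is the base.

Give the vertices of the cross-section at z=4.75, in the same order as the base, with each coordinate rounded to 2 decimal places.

Cross-section at z=4.75: (-2.89,-2.80) (1.67,-2.30) (4.27,0.22) (3.17,2.51) (0.06,3.41) (-2.24,2.31) (-3.44,-1.65)

t = z/height = 4.75/18 = 0.263889
s = 1 + (scale-1)·z/height = 1 + (0.26-1)·4.75/18 = 0.804722
θ = twist·z/height = 167°·4.75/18 = 44.0694° = 0.769157 rad
cos θ = 0.718497, sin θ = 0.695530 (intermediates below are computed at full precision and shown rounded to 5 d.p.)
v1: (-5,0) → rotate → (-3.59249,-3.47765) → ×s → (-2.89095,-2.79854) → (-2.89,-2.80)
v2: (-0.5,-3.5) → rotate → (2.07511,-2.86251) → ×s → (1.66988,-2.30352) → (1.67,-2.30)
v3: (4,-3.5) → rotate → (5.30834,0.26738) → ×s → (4.27174,0.21517) → (4.27,0.22)
v4: (5,-0.5) → rotate → (3.94025,3.11840) → ×s → (3.17081,2.50945) → (3.17,2.51)
v5: (3,3) → rotate → (0.06890,4.24208) → ×s → (0.05545,3.41370) → (0.06,3.41)
v6: (0,4) → rotate → (-2.78212,2.87399) → ×s → (-2.23883,2.31276) → (-2.24,2.31)
v7: (-4.5,1.5) → rotate → (-4.27653,-2.05214) → ×s → (-3.44142,-1.65140) → (-3.44,-1.65)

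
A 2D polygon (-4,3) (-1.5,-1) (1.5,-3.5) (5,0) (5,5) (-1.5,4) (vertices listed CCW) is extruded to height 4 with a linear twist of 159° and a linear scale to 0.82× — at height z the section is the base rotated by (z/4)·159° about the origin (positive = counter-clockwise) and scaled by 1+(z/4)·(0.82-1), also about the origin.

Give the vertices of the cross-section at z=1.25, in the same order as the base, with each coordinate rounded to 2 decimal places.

t = z/height = 1.25/4 = 0.3125
s = 1 + (scale-1)·z/height = 1 + (0.82-1)·1.25/4 = 0.943750
θ = twist·z/height = 159°·1.25/4 = 49.6875° = 0.867210 rad
cos θ = 0.646956, sin θ = 0.762527 (intermediates below are computed at full precision and shown rounded to 5 d.p.)
v1: (-4,3) → rotate → (-4.87541,-1.10924) → ×s → (-4.60116,-1.04685) → (-4.60,-1.05)
v2: (-1.5,-1) → rotate → (-0.20791,-1.79075) → ×s → (-0.19621,-1.69002) → (-0.20,-1.69)
v3: (1.5,-3.5) → rotate → (3.63928,-1.12056) → ×s → (3.43457,-1.05752) → (3.43,-1.06)
v4: (5,0) → rotate → (3.23478,3.81264) → ×s → (3.05282,3.59818) → (3.05,3.60)
v5: (5,5) → rotate → (-0.57786,7.04742) → ×s → (-0.54535,6.65100) → (-0.55,6.65)
v6: (-1.5,4) → rotate → (-4.02054,1.44403) → ×s → (-3.79439,1.36281) → (-3.79,1.36)

Cross-section at z=1.25: (-4.60,-1.05) (-0.20,-1.69) (3.43,-1.06) (3.05,3.60) (-0.55,6.65) (-3.79,1.36)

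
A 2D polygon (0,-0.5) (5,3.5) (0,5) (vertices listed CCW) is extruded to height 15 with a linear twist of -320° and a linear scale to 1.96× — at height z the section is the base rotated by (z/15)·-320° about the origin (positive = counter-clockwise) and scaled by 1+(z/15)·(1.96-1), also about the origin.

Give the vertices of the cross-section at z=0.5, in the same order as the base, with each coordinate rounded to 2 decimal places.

t = z/height = 0.5/15 = 0.0333333
s = 1 + (scale-1)·z/height = 1 + (1.96-1)·0.5/15 = 1.032000
θ = twist·z/height = -320°·0.5/15 = -10.6667° = -0.186168 rad
cos θ = 0.982721, sin θ = -0.185095 (intermediates below are computed at full precision and shown rounded to 5 d.p.)
v1: (0,-0.5) → rotate → (-0.09255,-0.49136) → ×s → (-0.09551,-0.50708) → (-0.10,-0.51)
v2: (5,3.5) → rotate → (5.56144,2.51405) → ×s → (5.73940,2.59450) → (5.74,2.59)
v3: (0,5) → rotate → (0.92547,4.91360) → ×s → (0.95509,5.07084) → (0.96,5.07)

Cross-section at z=0.5: (-0.10,-0.51) (5.74,2.59) (0.96,5.07)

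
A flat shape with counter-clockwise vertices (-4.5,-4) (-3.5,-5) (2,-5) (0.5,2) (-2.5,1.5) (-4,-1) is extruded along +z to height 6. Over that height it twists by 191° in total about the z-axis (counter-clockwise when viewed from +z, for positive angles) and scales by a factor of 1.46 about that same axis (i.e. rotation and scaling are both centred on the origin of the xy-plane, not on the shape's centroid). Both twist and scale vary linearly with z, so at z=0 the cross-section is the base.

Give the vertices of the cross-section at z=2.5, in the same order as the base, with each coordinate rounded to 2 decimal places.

t = z/height = 2.5/6 = 0.416667
s = 1 + (scale-1)·z/height = 1 + (1.46-1)·2.5/6 = 1.191667
θ = twist·z/height = 191°·2.5/6 = 79.5833° = 1.388991 rad
cos θ = 0.180805, sin θ = 0.983519 (intermediates below are computed at full precision and shown rounded to 5 d.p.)
v1: (-4.5,-4) → rotate → (3.12045,-5.14906) → ×s → (3.71854,-6.13596) → (3.72,-6.14)
v2: (-3.5,-5) → rotate → (4.28478,-4.34634) → ×s → (5.10603,-5.17939) → (5.11,-5.18)
v3: (2,-5) → rotate → (5.27921,1.06301) → ×s → (6.29105,1.26676) → (6.29,1.27)
v4: (0.5,2) → rotate → (-1.87664,0.85337) → ×s → (-2.23632,1.01693) → (-2.24,1.02)
v5: (-2.5,1.5) → rotate → (-1.92729,-2.18759) → ×s → (-2.29669,-2.60688) → (-2.30,-2.61)
v6: (-4,-1) → rotate → (0.26030,-4.11488) → ×s → (0.31019,-4.90357) → (0.31,-4.90)

Cross-section at z=2.5: (3.72,-6.14) (5.11,-5.18) (6.29,1.27) (-2.24,1.02) (-2.30,-2.61) (0.31,-4.90)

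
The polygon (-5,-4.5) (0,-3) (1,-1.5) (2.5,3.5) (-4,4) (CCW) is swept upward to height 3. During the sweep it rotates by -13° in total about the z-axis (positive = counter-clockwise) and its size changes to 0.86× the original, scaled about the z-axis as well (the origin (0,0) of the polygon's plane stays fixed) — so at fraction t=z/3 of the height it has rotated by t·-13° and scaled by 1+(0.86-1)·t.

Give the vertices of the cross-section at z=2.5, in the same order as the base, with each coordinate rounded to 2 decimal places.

Cross-section at z=2.5: (-5.09,-3.07) (-0.50,-2.60) (0.62,-1.47) (2.75,2.62) (-2.81,4.13)

t = z/height = 2.5/3 = 0.833333
s = 1 + (scale-1)·z/height = 1 + (0.86-1)·2.5/3 = 0.883333
θ = twist·z/height = -13°·2.5/3 = -10.8333° = -0.189077 rad
cos θ = 0.982178, sin θ = -0.187953 (intermediates below are computed at full precision and shown rounded to 5 d.p.)
v1: (-5,-4.5) → rotate → (-5.75668,-3.48004) → ×s → (-5.08507,-3.07403) → (-5.09,-3.07)
v2: (0,-3) → rotate → (-0.56386,-2.94653) → ×s → (-0.49807,-2.60277) → (-0.50,-2.60)
v3: (1,-1.5) → rotate → (0.70025,-1.66122) → ×s → (0.61855,-1.46741) → (0.62,-1.47)
v4: (2.5,3.5) → rotate → (3.11328,2.96774) → ×s → (2.75006,2.62150) → (2.75,2.62)
v5: (-4,4) → rotate → (-3.17690,4.68052) → ×s → (-2.80626,4.13446) → (-2.81,4.13)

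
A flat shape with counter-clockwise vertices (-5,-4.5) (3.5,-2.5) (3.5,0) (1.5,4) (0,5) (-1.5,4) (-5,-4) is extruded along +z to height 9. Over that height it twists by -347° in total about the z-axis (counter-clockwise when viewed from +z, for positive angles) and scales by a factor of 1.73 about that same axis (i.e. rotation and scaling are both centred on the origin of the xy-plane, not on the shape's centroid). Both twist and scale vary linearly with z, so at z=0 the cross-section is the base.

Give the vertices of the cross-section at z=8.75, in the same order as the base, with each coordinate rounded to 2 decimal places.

Cross-section at z=8.75: (-4.93,-10.39) (7.17,-1.64) (5.52,2.30) (-0.27,7.30) (-3.29,7.89) (-5.00,5.32) (-5.26,-9.60)

t = z/height = 8.75/9 = 0.972222
s = 1 + (scale-1)·z/height = 1 + (1.73-1)·8.75/9 = 1.709722
θ = twist·z/height = -347°·8.75/9 = -337.3611° = -5.888062 rad
cos θ = 0.922949, sin θ = 0.384922 (intermediates below are computed at full precision and shown rounded to 5 d.p.)
v1: (-5,-4.5) → rotate → (-2.88260,-6.07788) → ×s → (-4.92844,-10.39149) → (-4.93,-10.39)
v2: (3.5,-2.5) → rotate → (4.19263,-0.96015) → ×s → (7.16823,-1.64158) → (7.17,-1.64)
v3: (3.5,0) → rotate → (3.23032,1.34723) → ×s → (5.52295,2.30338) → (5.52,2.30)
v4: (1.5,4) → rotate → (-0.15526,4.26918) → ×s → (-0.26546,7.29911) → (-0.27,7.30)
v5: (0,5) → rotate → (-1.92461,4.61475) → ×s → (-3.29055,7.88993) → (-3.29,7.89)
v6: (-1.5,4) → rotate → (-2.92411,3.11441) → ×s → (-4.99942,5.32478) → (-5.00,5.32)
v7: (-5,-4) → rotate → (-3.07506,-5.61641) → ×s → (-5.25750,-9.60249) → (-5.26,-9.60)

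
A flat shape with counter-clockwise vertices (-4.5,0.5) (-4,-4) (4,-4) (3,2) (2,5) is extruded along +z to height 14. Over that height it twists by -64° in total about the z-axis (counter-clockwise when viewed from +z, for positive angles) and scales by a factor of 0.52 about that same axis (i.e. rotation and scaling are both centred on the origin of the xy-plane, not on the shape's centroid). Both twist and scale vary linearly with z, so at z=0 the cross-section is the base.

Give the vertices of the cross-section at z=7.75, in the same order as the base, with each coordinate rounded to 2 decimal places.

t = z/height = 7.75/14 = 0.553571
s = 1 + (scale-1)·z/height = 1 + (0.52-1)·7.75/14 = 0.734286
θ = twist·z/height = -64°·7.75/14 = -35.4286° = -0.618345 rad
cos θ = 0.814839, sin θ = -0.579688 (intermediates below are computed at full precision and shown rounded to 5 d.p.)
v1: (-4.5,0.5) → rotate → (-3.37693,3.01601) → ×s → (-2.47963,2.21462) → (-2.48,2.21)
v2: (-4,-4) → rotate → (-5.57811,-0.94061) → ×s → (-4.09592,-0.69067) → (-4.10,-0.69)
v3: (4,-4) → rotate → (0.94061,-5.57811) → ×s → (0.69067,-4.09592) → (0.69,-4.10)
v4: (3,2) → rotate → (3.60389,-0.10939) → ×s → (2.64629,-0.08032) → (2.65,-0.08)
v5: (2,5) → rotate → (4.52812,2.91482) → ×s → (3.32493,2.14031) → (3.32,2.14)

Cross-section at z=7.75: (-2.48,2.21) (-4.10,-0.69) (0.69,-4.10) (2.65,-0.08) (3.32,2.14)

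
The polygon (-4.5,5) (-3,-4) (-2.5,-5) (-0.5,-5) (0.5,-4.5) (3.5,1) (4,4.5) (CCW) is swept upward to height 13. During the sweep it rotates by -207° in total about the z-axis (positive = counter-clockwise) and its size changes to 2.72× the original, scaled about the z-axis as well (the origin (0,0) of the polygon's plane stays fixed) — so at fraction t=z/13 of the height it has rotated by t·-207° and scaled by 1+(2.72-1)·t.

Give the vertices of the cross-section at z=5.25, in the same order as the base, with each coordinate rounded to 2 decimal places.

Cross-section at z=5.25: (7.57,8.52) (-7.30,4.30) (-8.89,3.27) (-8.51,-0.10) (-7.48,-1.69) (2.35,-5.71) (8.33,-5.89)

t = z/height = 5.25/13 = 0.403846
s = 1 + (scale-1)·z/height = 1 + (2.72-1)·5.25/13 = 1.694615
θ = twist·z/height = -207°·5.25/13 = -83.5962° = -1.459028 rad
cos θ = 0.111536, sin θ = -0.993760 (intermediates below are computed at full precision and shown rounded to 5 d.p.)
v1: (-4.5,5) → rotate → (4.46689,5.02960) → ×s → (7.56966,8.52324) → (7.57,8.52)
v2: (-3,-4) → rotate → (-4.30965,2.53514) → ×s → (-7.30320,4.29609) → (-7.30,4.30)
v3: (-2.5,-5) → rotate → (-5.24764,1.92672) → ×s → (-8.89273,3.26505) → (-8.89,3.27)
v4: (-0.5,-5) → rotate → (-5.02457,-0.06080) → ×s → (-8.51471,-0.10303) → (-8.51,-0.10)
v5: (0.5,-4.5) → rotate → (-4.41615,-0.99879) → ×s → (-7.48368,-1.69257) → (-7.48,-1.69)
v6: (3.5,1) → rotate → (1.38414,-3.36663) → ×s → (2.34558,-5.70514) → (2.35,-5.71)
v7: (4,4.5) → rotate → (4.91806,-3.47313) → ×s → (8.33423,-5.88562) → (8.33,-5.89)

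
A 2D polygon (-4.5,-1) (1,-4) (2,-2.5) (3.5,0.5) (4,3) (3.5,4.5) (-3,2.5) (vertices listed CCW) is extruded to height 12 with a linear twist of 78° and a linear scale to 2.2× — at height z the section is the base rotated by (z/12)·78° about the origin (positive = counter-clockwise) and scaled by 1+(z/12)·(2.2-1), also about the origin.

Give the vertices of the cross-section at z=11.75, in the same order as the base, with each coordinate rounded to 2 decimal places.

Cross-section at z=11.75: (-0.19,-10.02) (8.97,0.06) (6.31,2.95) (0.74,7.65) (-4.29,9.99) (-7.72,9.70) (-6.82,-5.06)

t = z/height = 11.75/12 = 0.979167
s = 1 + (scale-1)·z/height = 1 + (2.2-1)·11.75/12 = 2.175000
θ = twist·z/height = 78°·11.75/12 = 76.3750° = 1.332995 rad
cos θ = 0.235566, sin θ = 0.971858 (intermediates below are computed at full precision and shown rounded to 5 d.p.)
v1: (-4.5,-1) → rotate → (-0.08819,-4.60893) → ×s → (-0.19181,-10.02442) → (-0.19,-10.02)
v2: (1,-4) → rotate → (4.12300,0.02959) → ×s → (8.96752,0.06437) → (8.97,0.06)
v3: (2,-2.5) → rotate → (2.90078,1.35480) → ×s → (6.30919,2.94669) → (6.31,2.95)
v4: (3.5,0.5) → rotate → (0.33855,3.51929) → ×s → (0.73635,7.65445) → (0.74,7.65)
v5: (4,3) → rotate → (-1.97331,4.59413) → ×s → (-4.29195,9.99224) → (-4.29,9.99)
v6: (3.5,4.5) → rotate → (-3.54888,4.46155) → ×s → (-7.71882,9.70388) → (-7.72,9.70)
v7: (-3,2.5) → rotate → (-3.13634,-2.32666) → ×s → (-6.82155,-5.06048) → (-6.82,-5.06)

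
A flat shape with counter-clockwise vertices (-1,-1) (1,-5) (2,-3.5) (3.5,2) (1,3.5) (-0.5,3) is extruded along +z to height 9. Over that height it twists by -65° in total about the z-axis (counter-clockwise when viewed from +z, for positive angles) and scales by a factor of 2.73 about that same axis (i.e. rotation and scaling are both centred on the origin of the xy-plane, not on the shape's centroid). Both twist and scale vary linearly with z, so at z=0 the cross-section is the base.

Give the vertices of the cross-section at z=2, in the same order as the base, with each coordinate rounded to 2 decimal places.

t = z/height = 2/9 = 0.222222
s = 1 + (scale-1)·z/height = 1 + (2.73-1)·2/9 = 1.384444
θ = twist·z/height = -65°·2/9 = -14.4444° = -0.252103 rad
cos θ = 0.968390, sin θ = -0.249441 (intermediates below are computed at full precision and shown rounded to 5 d.p.)
v1: (-1,-1) → rotate → (-1.21783,-0.71895) → ×s → (-1.68602,-0.99534) → (-1.69,-1.00)
v2: (1,-5) → rotate → (-0.27882,-5.09139) → ×s → (-0.38600,-7.04875) → (-0.39,-7.05)
v3: (2,-3.5) → rotate → (1.06374,-3.88825) → ×s → (1.47268,-5.38306) → (1.47,-5.38)
v4: (3.5,2) → rotate → (3.88825,1.06374) → ×s → (5.38306,1.47268) → (5.38,1.47)
v5: (1,3.5) → rotate → (1.84143,3.13992) → ×s → (2.54936,4.34705) → (2.55,4.35)
v6: (-0.5,3) → rotate → (0.26413,3.02989) → ×s → (0.36567,4.19472) → (0.37,4.19)

Cross-section at z=2: (-1.69,-1.00) (-0.39,-7.05) (1.47,-5.38) (5.38,1.47) (2.55,4.35) (0.37,4.19)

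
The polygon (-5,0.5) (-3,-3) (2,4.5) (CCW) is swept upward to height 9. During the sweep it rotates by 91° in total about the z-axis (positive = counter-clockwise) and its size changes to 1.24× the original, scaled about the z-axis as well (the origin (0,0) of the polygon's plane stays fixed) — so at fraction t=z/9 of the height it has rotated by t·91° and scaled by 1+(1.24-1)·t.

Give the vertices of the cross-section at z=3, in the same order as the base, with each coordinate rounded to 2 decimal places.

t = z/height = 3/9 = 0.333333
s = 1 + (scale-1)·z/height = 1 + (1.24-1)·3/9 = 1.080000
θ = twist·z/height = 91°·3/9 = 30.3333° = 0.529417 rad
cos θ = 0.863102, sin θ = 0.505030 (intermediates below are computed at full precision and shown rounded to 5 d.p.)
v1: (-5,0.5) → rotate → (-4.56802,-2.09360) → ×s → (-4.93347,-2.26109) → (-4.93,-2.26)
v2: (-3,-3) → rotate → (-1.07422,-4.10440) → ×s → (-1.16015,-4.43275) → (-1.16,-4.43)
v3: (2,4.5) → rotate → (-0.54643,4.89402) → ×s → (-0.59014,5.28554) → (-0.59,5.29)

Cross-section at z=3: (-4.93,-2.26) (-1.16,-4.43) (-0.59,5.29)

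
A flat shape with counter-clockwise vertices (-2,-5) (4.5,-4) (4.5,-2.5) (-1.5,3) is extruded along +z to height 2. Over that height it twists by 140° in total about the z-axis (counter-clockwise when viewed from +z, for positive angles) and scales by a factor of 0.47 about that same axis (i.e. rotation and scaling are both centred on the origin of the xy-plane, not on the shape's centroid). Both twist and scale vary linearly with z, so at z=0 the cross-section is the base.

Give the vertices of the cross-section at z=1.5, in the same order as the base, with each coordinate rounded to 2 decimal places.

Cross-section at z=1.5: (3.22,-0.38) (1.63,3.24) (0.75,3.01) (-1.51,-1.34)

t = z/height = 1.5/2 = 0.75
s = 1 + (scale-1)·z/height = 1 + (0.47-1)·1.5/2 = 0.602500
θ = twist·z/height = 140°·1.5/2 = 105.0000° = 1.832596 rad
cos θ = -0.258819, sin θ = 0.965926 (intermediates below are computed at full precision and shown rounded to 5 d.p.)
v1: (-2,-5) → rotate → (5.34727,-0.63776) → ×s → (3.22173,-0.38425) → (3.22,-0.38)
v2: (4.5,-4) → rotate → (2.69902,5.38194) → ×s → (1.62616,3.24262) → (1.63,3.24)
v3: (4.5,-2.5) → rotate → (1.25013,4.99371) → ×s → (0.75320,3.00871) → (0.75,3.01)
v4: (-1.5,3) → rotate → (-2.50955,-2.22535) → ×s → (-1.51200,-1.34077) → (-1.51,-1.34)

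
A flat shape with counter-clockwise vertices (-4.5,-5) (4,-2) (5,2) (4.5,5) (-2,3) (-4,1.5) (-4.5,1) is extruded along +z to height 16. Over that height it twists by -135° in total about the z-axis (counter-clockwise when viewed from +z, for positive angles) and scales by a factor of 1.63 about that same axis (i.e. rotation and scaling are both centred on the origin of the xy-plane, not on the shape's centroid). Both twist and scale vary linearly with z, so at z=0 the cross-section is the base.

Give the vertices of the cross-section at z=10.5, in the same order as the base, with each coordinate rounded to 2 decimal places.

t = z/height = 10.5/16 = 0.65625
s = 1 + (scale-1)·z/height = 1 + (1.63-1)·10.5/16 = 1.413438
θ = twist·z/height = -135°·10.5/16 = -88.5938° = -1.546253 rad
cos θ = 0.024541, sin θ = -0.999699 (intermediates below are computed at full precision and shown rounded to 5 d.p.)
v1: (-4.5,-5) → rotate → (-5.10893,4.37594) → ×s → (-7.22115,6.18512) → (-7.22,6.19)
v2: (4,-2) → rotate → (-1.90123,-4.04788) → ×s → (-2.68727,-5.72142) → (-2.69,-5.72)
v3: (5,2) → rotate → (2.12210,-4.94941) → ×s → (2.99946,-6.99568) → (3.00,-7.00)
v4: (4.5,5) → rotate → (5.10893,-4.37594) → ×s → (7.22115,-6.18512) → (7.22,-6.19)
v5: (-2,3) → rotate → (2.95001,2.07302) → ×s → (4.16966,2.93009) → (4.17,2.93)
v6: (-4,1.5) → rotate → (1.40138,4.03561) → ×s → (1.98077,5.70408) → (1.98,5.70)
v7: (-4.5,1) → rotate → (0.88926,4.52319) → ×s → (1.25692,6.39324) → (1.26,6.39)

Cross-section at z=10.5: (-7.22,6.19) (-2.69,-5.72) (3.00,-7.00) (7.22,-6.19) (4.17,2.93) (1.98,5.70) (1.26,6.39)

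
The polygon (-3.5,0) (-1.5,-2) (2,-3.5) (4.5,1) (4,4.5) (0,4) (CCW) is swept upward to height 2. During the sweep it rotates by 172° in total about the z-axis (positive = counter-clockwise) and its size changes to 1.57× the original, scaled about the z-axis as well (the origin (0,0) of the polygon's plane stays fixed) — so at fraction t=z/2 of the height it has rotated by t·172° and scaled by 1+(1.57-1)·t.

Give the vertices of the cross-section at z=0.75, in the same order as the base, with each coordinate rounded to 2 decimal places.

Cross-section at z=0.75: (-1.83,-3.83) (1.41,-2.69) (4.88,0.36) (1.26,5.45) (-2.84,6.73) (-4.38,2.09)

t = z/height = 0.75/2 = 0.375
s = 1 + (scale-1)·z/height = 1 + (1.57-1)·0.75/2 = 1.213750
θ = twist·z/height = 172°·0.75/2 = 64.5000° = 1.125737 rad
cos θ = 0.430511, sin θ = 0.902585 (intermediates below are computed at full precision and shown rounded to 5 d.p.)
v1: (-3.5,0) → rotate → (-1.50679,-3.15905) → ×s → (-1.82886,-3.83430) → (-1.83,-3.83)
v2: (-1.5,-2) → rotate → (1.15940,-2.21490) → ×s → (1.40723,-2.68834) → (1.41,-2.69)
v3: (2,-3.5) → rotate → (4.02007,0.29838) → ×s → (4.87936,0.36216) → (4.88,0.36)
v4: (4.5,1) → rotate → (1.03471,4.49214) → ×s → (1.25588,5.45234) → (1.26,5.45)
v5: (4,4.5) → rotate → (-2.33959,5.54764) → ×s → (-2.83968,6.73345) → (-2.84,6.73)
v6: (0,4) → rotate → (-3.61034,1.72204) → ×s → (-4.38205,2.09013) → (-4.38,2.09)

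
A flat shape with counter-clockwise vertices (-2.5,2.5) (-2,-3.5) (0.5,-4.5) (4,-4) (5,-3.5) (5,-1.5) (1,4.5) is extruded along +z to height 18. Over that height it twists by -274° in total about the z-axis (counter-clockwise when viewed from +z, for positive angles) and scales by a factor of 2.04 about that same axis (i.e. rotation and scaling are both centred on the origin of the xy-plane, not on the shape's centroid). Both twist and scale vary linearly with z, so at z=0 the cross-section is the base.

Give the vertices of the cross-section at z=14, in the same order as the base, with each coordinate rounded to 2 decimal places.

t = z/height = 14/18 = 0.777778
s = 1 + (scale-1)·z/height = 1 + (2.04-1)·14/18 = 1.808889
θ = twist·z/height = -274°·14/18 = -213.1111° = -3.719491 rad
cos θ = -0.837613, sin θ = 0.546264 (intermediates below are computed at full precision and shown rounded to 5 d.p.)
v1: (-2.5,2.5) → rotate → (0.72837,-3.45969) → ×s → (1.31754,-6.25820) → (1.32,-6.26)
v2: (-2,-3.5) → rotate → (3.58715,1.83912) → ×s → (6.48876,3.32676) → (6.49,3.33)
v3: (0.5,-4.5) → rotate → (2.03938,4.04239) → ×s → (3.68902,7.31223) → (3.69,7.31)
v4: (4,-4) → rotate → (-1.16539,5.53551) → ×s → (-2.10807,10.01312) → (-2.11,10.01)
v5: (5,-3.5) → rotate → (-2.27614,5.66297) → ×s → (-4.11728,10.24368) → (-4.12,10.24)
v6: (5,-1.5) → rotate → (-3.36867,3.98774) → ×s → (-6.09354,7.21338) → (-6.09,7.21)
v7: (1,4.5) → rotate → (-3.29580,-3.22299) → ×s → (-5.96174,-5.83004) → (-5.96,-5.83)

Cross-section at z=14: (1.32,-6.26) (6.49,3.33) (3.69,7.31) (-2.11,10.01) (-4.12,10.24) (-6.09,7.21) (-5.96,-5.83)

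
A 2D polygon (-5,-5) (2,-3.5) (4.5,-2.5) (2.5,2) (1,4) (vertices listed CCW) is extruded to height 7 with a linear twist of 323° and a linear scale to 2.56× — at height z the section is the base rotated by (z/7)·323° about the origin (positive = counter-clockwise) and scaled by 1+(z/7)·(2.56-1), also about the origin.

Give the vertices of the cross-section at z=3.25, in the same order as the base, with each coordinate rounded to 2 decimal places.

Cross-section at z=3.25: (11.78,3.15) (0.04,6.95) (-4.56,7.62) (-5.46,-0.83) (-4.95,-5.11)

t = z/height = 3.25/7 = 0.464286
s = 1 + (scale-1)·z/height = 1 + (2.56-1)·3.25/7 = 1.724286
θ = twist·z/height = 323°·3.25/7 = 149.9643° = 2.617371 rad
cos θ = -0.865714, sin θ = 0.500540 (intermediates below are computed at full precision and shown rounded to 5 d.p.)
v1: (-5,-5) → rotate → (6.83127,1.82587) → ×s → (11.77906,3.14832) → (11.78,3.15)
v2: (2,-3.5) → rotate → (0.02046,4.03108) → ×s → (0.03528,6.95073) → (0.04,6.95)
v3: (4.5,-2.5) → rotate → (-2.64436,4.41671) → ×s → (-4.55964,7.61567) → (-4.56,7.62)
v4: (2.5,2) → rotate → (-3.16536,-0.48008) → ×s → (-5.45799,-0.82779) → (-5.46,-0.83)
v5: (1,4) → rotate → (-2.86787,-2.96231) → ×s → (-4.94503,-5.10788) → (-4.95,-5.11)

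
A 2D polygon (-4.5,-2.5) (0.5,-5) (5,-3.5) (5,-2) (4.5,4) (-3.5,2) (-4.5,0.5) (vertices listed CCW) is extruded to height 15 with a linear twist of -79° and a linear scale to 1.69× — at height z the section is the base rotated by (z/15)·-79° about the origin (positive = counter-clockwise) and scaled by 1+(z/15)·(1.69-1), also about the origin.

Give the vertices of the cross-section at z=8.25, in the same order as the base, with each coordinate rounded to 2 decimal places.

t = z/height = 8.25/15 = 0.55
s = 1 + (scale-1)·z/height = 1 + (1.69-1)·8.25/15 = 1.379500
θ = twist·z/height = -79°·8.25/15 = -43.4500° = -0.758346 rad
cos θ = 0.725975, sin θ = -0.687721 (intermediates below are computed at full precision and shown rounded to 5 d.p.)
v1: (-4.5,-2.5) → rotate → (-4.98619,1.27981) → ×s → (-6.87845,1.76550) → (-6.88,1.77)
v2: (0.5,-5) → rotate → (-3.07562,-3.97373) → ×s → (-4.24282,-5.48177) → (-4.24,-5.48)
v3: (5,-3.5) → rotate → (1.22285,-5.97952) → ×s → (1.68692,-8.24875) → (1.69,-8.25)
v4: (5,-2) → rotate → (2.25443,-4.89056) → ×s → (3.10999,-6.74652) → (3.11,-6.75)
v5: (4.5,4) → rotate → (6.01777,-0.19085) → ×s → (8.30152,-0.26327) → (8.30,-0.26)
v6: (-3.5,2) → rotate → (-1.16547,3.85897) → ×s → (-1.60776,5.32345) → (-1.61,5.32)
v7: (-4.5,0.5) → rotate → (-2.92303,3.45773) → ×s → (-4.03231,4.76994) → (-4.03,4.77)

Cross-section at z=8.25: (-6.88,1.77) (-4.24,-5.48) (1.69,-8.25) (3.11,-6.75) (8.30,-0.26) (-1.61,5.32) (-4.03,4.77)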